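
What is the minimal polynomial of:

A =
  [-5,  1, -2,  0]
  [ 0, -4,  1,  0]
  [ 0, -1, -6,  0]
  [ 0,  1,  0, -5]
x^3 + 15*x^2 + 75*x + 125

The characteristic polynomial is χ_A(x) = (x + 5)^4, so the eigenvalues are known. The minimal polynomial is
  m_A(x) = Π_λ (x − λ)^{k_λ}
where k_λ is the size of the *largest* Jordan block for λ (equivalently, the smallest k with (A − λI)^k v = 0 for every generalised eigenvector v of λ).

  λ = -5: largest Jordan block has size 3, contributing (x + 5)^3

So m_A(x) = (x + 5)^3 = x^3 + 15*x^2 + 75*x + 125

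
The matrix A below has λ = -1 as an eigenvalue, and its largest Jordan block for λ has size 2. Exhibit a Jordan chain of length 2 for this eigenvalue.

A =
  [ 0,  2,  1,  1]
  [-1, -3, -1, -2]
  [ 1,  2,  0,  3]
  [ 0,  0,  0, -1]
A Jordan chain for λ = -1 of length 2:
v_1 = (1, -1, 1, 0)ᵀ
v_2 = (1, 0, 0, 0)ᵀ

Let N = A − (-1)·I. We want v_2 with N^2 v_2 = 0 but N^1 v_2 ≠ 0; then v_{j-1} := N · v_j for j = 2, …, 2.

Pick v_2 = (1, 0, 0, 0)ᵀ.
Then v_1 = N · v_2 = (1, -1, 1, 0)ᵀ.

Sanity check: (A − (-1)·I) v_1 = (0, 0, 0, 0)ᵀ = 0. ✓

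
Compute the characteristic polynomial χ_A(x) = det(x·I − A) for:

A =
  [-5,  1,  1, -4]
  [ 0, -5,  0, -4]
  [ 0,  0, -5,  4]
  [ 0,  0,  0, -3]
x^4 + 18*x^3 + 120*x^2 + 350*x + 375

Expanding det(x·I − A) (e.g. by cofactor expansion or by noting that A is similar to its Jordan form J, which has the same characteristic polynomial as A) gives
  χ_A(x) = x^4 + 18*x^3 + 120*x^2 + 350*x + 375
which factors as (x + 3)*(x + 5)^3. The eigenvalues (with algebraic multiplicities) are λ = -5 with multiplicity 3, λ = -3 with multiplicity 1.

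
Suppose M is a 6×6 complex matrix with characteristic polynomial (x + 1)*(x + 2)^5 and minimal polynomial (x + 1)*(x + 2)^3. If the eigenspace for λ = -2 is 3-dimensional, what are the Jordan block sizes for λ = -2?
Block sizes for λ = -2: [3, 1, 1]

Step 1 — from the characteristic polynomial, algebraic multiplicity of λ = -2 is 5. From dim ker(M − (-2)·I) = 3, there are exactly 3 Jordan blocks for λ = -2.
Step 2 — from the minimal polynomial, the factor (x + 2)^3 tells us the largest block for λ = -2 has size 3.
Step 3 — with total size 5, 3 blocks, and largest block 3, the block sizes (in nonincreasing order) are [3, 1, 1].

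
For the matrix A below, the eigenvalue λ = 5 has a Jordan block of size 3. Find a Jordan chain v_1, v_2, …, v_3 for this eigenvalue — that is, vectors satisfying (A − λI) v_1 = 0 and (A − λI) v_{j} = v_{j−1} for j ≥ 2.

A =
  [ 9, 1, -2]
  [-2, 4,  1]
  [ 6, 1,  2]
A Jordan chain for λ = 5 of length 3:
v_1 = (2, 0, 4)ᵀ
v_2 = (4, -2, 6)ᵀ
v_3 = (1, 0, 0)ᵀ

Let N = A − (5)·I. We want v_3 with N^3 v_3 = 0 but N^2 v_3 ≠ 0; then v_{j-1} := N · v_j for j = 3, …, 2.

Pick v_3 = (1, 0, 0)ᵀ.
Then v_2 = N · v_3 = (4, -2, 6)ᵀ.
Then v_1 = N · v_2 = (2, 0, 4)ᵀ.

Sanity check: (A − (5)·I) v_1 = (0, 0, 0)ᵀ = 0. ✓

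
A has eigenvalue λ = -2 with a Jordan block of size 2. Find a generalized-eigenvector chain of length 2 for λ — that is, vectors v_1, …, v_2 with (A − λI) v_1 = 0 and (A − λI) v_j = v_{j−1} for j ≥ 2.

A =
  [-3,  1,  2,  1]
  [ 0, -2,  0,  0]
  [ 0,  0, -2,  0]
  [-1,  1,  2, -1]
A Jordan chain for λ = -2 of length 2:
v_1 = (-1, 0, 0, -1)ᵀ
v_2 = (1, 0, 0, 0)ᵀ

Let N = A − (-2)·I. We want v_2 with N^2 v_2 = 0 but N^1 v_2 ≠ 0; then v_{j-1} := N · v_j for j = 2, …, 2.

Pick v_2 = (1, 0, 0, 0)ᵀ.
Then v_1 = N · v_2 = (-1, 0, 0, -1)ᵀ.

Sanity check: (A − (-2)·I) v_1 = (0, 0, 0, 0)ᵀ = 0. ✓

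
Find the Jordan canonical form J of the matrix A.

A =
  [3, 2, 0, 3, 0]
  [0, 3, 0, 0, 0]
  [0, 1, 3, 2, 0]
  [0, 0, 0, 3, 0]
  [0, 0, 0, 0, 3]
J_2(3) ⊕ J_2(3) ⊕ J_1(3)

The characteristic polynomial is
  det(x·I − A) = x^5 - 15*x^4 + 90*x^3 - 270*x^2 + 405*x - 243 = (x - 3)^5

Eigenvalues and multiplicities (the geometric multiplicity of λ is n − rank(A − λI), which equals the number of Jordan blocks for λ):
  λ = 3: algebraic multiplicity = 5, geometric multiplicity = 3

Determining the block sizes for each eigenvalue:
  λ = 3: with am = 5 and gm = 3, the partition is not yet determined (e.g. several partitions of 5 into 3 parts exist). Let N = A − (3)·I. Computing rank(N^1) = 2, rank(N^2) = 0; the number of blocks of size ≥ j is rank(N^{j−1}) − rank(N^j), giving [3, 2]. So we have 2 block(s) of size 2, 1 block(s) of size 1 → block sizes [2, 2, 1]

Assembling the blocks gives a Jordan form
J =
  [3, 1, 0, 0, 0]
  [0, 3, 0, 0, 0]
  [0, 0, 3, 1, 0]
  [0, 0, 0, 3, 0]
  [0, 0, 0, 0, 3]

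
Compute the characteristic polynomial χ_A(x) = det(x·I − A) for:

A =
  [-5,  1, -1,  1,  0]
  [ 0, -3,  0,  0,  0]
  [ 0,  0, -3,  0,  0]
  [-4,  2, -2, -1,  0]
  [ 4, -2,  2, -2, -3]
x^5 + 15*x^4 + 90*x^3 + 270*x^2 + 405*x + 243

Expanding det(x·I − A) (e.g. by cofactor expansion or by noting that A is similar to its Jordan form J, which has the same characteristic polynomial as A) gives
  χ_A(x) = x^5 + 15*x^4 + 90*x^3 + 270*x^2 + 405*x + 243
which factors as (x + 3)^5. The eigenvalues (with algebraic multiplicities) are λ = -3 with multiplicity 5.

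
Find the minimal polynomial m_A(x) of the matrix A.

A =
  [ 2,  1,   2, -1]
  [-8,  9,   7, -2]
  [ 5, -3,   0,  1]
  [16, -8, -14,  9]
x^3 - 15*x^2 + 75*x - 125

The characteristic polynomial is χ_A(x) = (x - 5)^4, so the eigenvalues are known. The minimal polynomial is
  m_A(x) = Π_λ (x − λ)^{k_λ}
where k_λ is the size of the *largest* Jordan block for λ (equivalently, the smallest k with (A − λI)^k v = 0 for every generalised eigenvector v of λ).

  λ = 5: largest Jordan block has size 3, contributing (x − 5)^3

So m_A(x) = (x - 5)^3 = x^3 - 15*x^2 + 75*x - 125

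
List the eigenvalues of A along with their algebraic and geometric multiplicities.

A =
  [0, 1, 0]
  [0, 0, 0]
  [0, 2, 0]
λ = 0: alg = 3, geom = 2

Step 1 — factor the characteristic polynomial to read off the algebraic multiplicities:
  χ_A(x) = x^3

Step 2 — compute geometric multiplicities via the rank-nullity identity g(λ) = n − rank(A − λI):
  rank(A − (0)·I) = 1, so dim ker(A − (0)·I) = n − 1 = 2

Summary:
  λ = 0: algebraic multiplicity = 3, geometric multiplicity = 2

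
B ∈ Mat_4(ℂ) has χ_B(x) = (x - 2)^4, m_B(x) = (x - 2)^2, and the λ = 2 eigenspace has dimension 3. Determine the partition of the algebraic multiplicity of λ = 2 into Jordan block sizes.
Block sizes for λ = 2: [2, 1, 1]

Step 1 — from the characteristic polynomial, algebraic multiplicity of λ = 2 is 4. From dim ker(B − (2)·I) = 3, there are exactly 3 Jordan blocks for λ = 2.
Step 2 — from the minimal polynomial, the factor (x − 2)^2 tells us the largest block for λ = 2 has size 2.
Step 3 — with total size 4, 3 blocks, and largest block 2, the block sizes (in nonincreasing order) are [2, 1, 1].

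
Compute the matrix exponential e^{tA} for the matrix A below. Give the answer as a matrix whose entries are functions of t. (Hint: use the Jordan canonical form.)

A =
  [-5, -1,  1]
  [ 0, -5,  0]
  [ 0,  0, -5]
e^{tA} =
  [exp(-5*t), -t*exp(-5*t), t*exp(-5*t)]
  [0, exp(-5*t), 0]
  [0, 0, exp(-5*t)]

Strategy: write A = P · J · P⁻¹ where J is a Jordan canonical form, so e^{tA} = P · e^{tJ} · P⁻¹, and e^{tJ} can be computed block-by-block.

A has Jordan form
J =
  [-5,  1,  0]
  [ 0, -5,  0]
  [ 0,  0, -5]
(up to reordering of blocks).

Per-block formulas:
  For a 2×2 Jordan block J_2(-5): exp(t · J_2(-5)) = e^(-5t)·(I + t·N), where N is the 2×2 nilpotent shift.
  For a 1×1 block at λ = -5: exp(t · [-5]) = [e^(-5t)].

After assembling e^{tJ} and conjugating by P, we get:

e^{tA} =
  [exp(-5*t), -t*exp(-5*t), t*exp(-5*t)]
  [0, exp(-5*t), 0]
  [0, 0, exp(-5*t)]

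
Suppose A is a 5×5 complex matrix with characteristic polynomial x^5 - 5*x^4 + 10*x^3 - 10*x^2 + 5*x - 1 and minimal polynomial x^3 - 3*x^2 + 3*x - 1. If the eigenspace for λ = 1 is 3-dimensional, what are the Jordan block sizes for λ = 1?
Block sizes for λ = 1: [3, 1, 1]

Step 1 — from the characteristic polynomial, algebraic multiplicity of λ = 1 is 5. From dim ker(A − (1)·I) = 3, there are exactly 3 Jordan blocks for λ = 1.
Step 2 — from the minimal polynomial, the factor (x − 1)^3 tells us the largest block for λ = 1 has size 3.
Step 3 — with total size 5, 3 blocks, and largest block 3, the block sizes (in nonincreasing order) are [3, 1, 1].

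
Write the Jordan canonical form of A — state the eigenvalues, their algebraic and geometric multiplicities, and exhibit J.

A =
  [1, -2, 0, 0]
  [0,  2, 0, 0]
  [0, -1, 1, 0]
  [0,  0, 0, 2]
J_1(1) ⊕ J_1(1) ⊕ J_1(2) ⊕ J_1(2)

The characteristic polynomial is
  det(x·I − A) = x^4 - 6*x^3 + 13*x^2 - 12*x + 4 = (x - 2)^2*(x - 1)^2

Eigenvalues and multiplicities (the geometric multiplicity of λ is n − rank(A − λI), which equals the number of Jordan blocks for λ):
  λ = 1: algebraic multiplicity = 2, geometric multiplicity = 2
  λ = 2: algebraic multiplicity = 2, geometric multiplicity = 2

Determining the block sizes for each eigenvalue:
  λ = 1: gm = am = 2, so every block has size 1 → block sizes [1, 1]
  λ = 2: gm = am = 2, so every block has size 1 → block sizes [1, 1]

Assembling the blocks gives a Jordan form
J =
  [1, 0, 0, 0]
  [0, 1, 0, 0]
  [0, 0, 2, 0]
  [0, 0, 0, 2]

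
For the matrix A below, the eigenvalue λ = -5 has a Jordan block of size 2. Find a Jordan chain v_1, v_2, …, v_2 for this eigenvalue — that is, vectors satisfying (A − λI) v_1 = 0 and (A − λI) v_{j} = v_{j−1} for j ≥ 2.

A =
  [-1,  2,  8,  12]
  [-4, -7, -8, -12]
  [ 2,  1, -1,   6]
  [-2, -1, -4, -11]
A Jordan chain for λ = -5 of length 2:
v_1 = (4, -4, 2, -2)ᵀ
v_2 = (1, 0, 0, 0)ᵀ

Let N = A − (-5)·I. We want v_2 with N^2 v_2 = 0 but N^1 v_2 ≠ 0; then v_{j-1} := N · v_j for j = 2, …, 2.

Pick v_2 = (1, 0, 0, 0)ᵀ.
Then v_1 = N · v_2 = (4, -4, 2, -2)ᵀ.

Sanity check: (A − (-5)·I) v_1 = (0, 0, 0, 0)ᵀ = 0. ✓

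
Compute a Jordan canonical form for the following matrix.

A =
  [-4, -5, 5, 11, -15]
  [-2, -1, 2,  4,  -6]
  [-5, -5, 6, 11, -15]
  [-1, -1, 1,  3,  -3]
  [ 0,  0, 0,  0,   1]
J_3(1) ⊕ J_1(1) ⊕ J_1(1)

The characteristic polynomial is
  det(x·I − A) = x^5 - 5*x^4 + 10*x^3 - 10*x^2 + 5*x - 1 = (x - 1)^5

Eigenvalues and multiplicities (the geometric multiplicity of λ is n − rank(A − λI), which equals the number of Jordan blocks for λ):
  λ = 1: algebraic multiplicity = 5, geometric multiplicity = 3

Determining the block sizes for each eigenvalue:
  λ = 1: with am = 5 and gm = 3, the partition is not yet determined (e.g. several partitions of 5 into 3 parts exist). Let N = A − (1)·I. Computing rank(N^1) = 2, rank(N^2) = 1, rank(N^3) = 0; the number of blocks of size ≥ j is rank(N^{j−1}) − rank(N^j), giving [3, 1, 1]. So we have 1 block(s) of size 3, 2 block(s) of size 1 → block sizes [3, 1, 1]

Assembling the blocks gives a Jordan form
J =
  [1, 1, 0, 0, 0]
  [0, 1, 1, 0, 0]
  [0, 0, 1, 0, 0]
  [0, 0, 0, 1, 0]
  [0, 0, 0, 0, 1]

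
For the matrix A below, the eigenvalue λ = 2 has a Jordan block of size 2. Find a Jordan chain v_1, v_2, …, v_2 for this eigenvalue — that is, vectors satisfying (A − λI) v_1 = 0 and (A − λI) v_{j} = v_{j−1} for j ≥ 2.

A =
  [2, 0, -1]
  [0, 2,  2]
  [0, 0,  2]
A Jordan chain for λ = 2 of length 2:
v_1 = (-1, 2, 0)ᵀ
v_2 = (0, 0, 1)ᵀ

Let N = A − (2)·I. We want v_2 with N^2 v_2 = 0 but N^1 v_2 ≠ 0; then v_{j-1} := N · v_j for j = 2, …, 2.

Pick v_2 = (0, 0, 1)ᵀ.
Then v_1 = N · v_2 = (-1, 2, 0)ᵀ.

Sanity check: (A − (2)·I) v_1 = (0, 0, 0)ᵀ = 0. ✓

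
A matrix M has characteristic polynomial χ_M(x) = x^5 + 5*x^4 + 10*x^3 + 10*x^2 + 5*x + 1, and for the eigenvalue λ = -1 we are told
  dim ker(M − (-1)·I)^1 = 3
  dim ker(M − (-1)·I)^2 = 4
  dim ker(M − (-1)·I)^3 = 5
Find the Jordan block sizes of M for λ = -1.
Block sizes for λ = -1: [3, 1, 1]

From the dimensions of kernels of powers, the number of Jordan blocks of size at least j is d_j − d_{j−1} where d_j = dim ker(N^j) (with d_0 = 0). Computing the differences gives [3, 1, 1].
The number of blocks of size exactly k is (#blocks of size ≥ k) − (#blocks of size ≥ k + 1), so the partition is: 2 block(s) of size 1, 1 block(s) of size 3.
In nonincreasing order the block sizes are [3, 1, 1].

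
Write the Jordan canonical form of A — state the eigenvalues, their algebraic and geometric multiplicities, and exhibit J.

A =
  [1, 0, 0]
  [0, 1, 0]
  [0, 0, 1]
J_1(1) ⊕ J_1(1) ⊕ J_1(1)

The characteristic polynomial is
  det(x·I − A) = x^3 - 3*x^2 + 3*x - 1 = (x - 1)^3

Eigenvalues and multiplicities (the geometric multiplicity of λ is n − rank(A − λI), which equals the number of Jordan blocks for λ):
  λ = 1: algebraic multiplicity = 3, geometric multiplicity = 3

Determining the block sizes for each eigenvalue:
  λ = 1: gm = am = 3, so every block has size 1 → block sizes [1, 1, 1]

Assembling the blocks gives a Jordan form
J =
  [1, 0, 0]
  [0, 1, 0]
  [0, 0, 1]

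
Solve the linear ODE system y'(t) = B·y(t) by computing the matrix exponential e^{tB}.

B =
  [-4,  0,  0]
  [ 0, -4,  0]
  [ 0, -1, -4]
e^{tB} =
  [exp(-4*t), 0, 0]
  [0, exp(-4*t), 0]
  [0, -t*exp(-4*t), exp(-4*t)]

Strategy: write B = P · J · P⁻¹ where J is a Jordan canonical form, so e^{tB} = P · e^{tJ} · P⁻¹, and e^{tJ} can be computed block-by-block.

B has Jordan form
J =
  [-4,  1,  0]
  [ 0, -4,  0]
  [ 0,  0, -4]
(up to reordering of blocks).

Per-block formulas:
  For a 1×1 block at λ = -4: exp(t · [-4]) = [e^(-4t)].
  For a 2×2 Jordan block J_2(-4): exp(t · J_2(-4)) = e^(-4t)·(I + t·N), where N is the 2×2 nilpotent shift.

After assembling e^{tJ} and conjugating by P, we get:

e^{tB} =
  [exp(-4*t), 0, 0]
  [0, exp(-4*t), 0]
  [0, -t*exp(-4*t), exp(-4*t)]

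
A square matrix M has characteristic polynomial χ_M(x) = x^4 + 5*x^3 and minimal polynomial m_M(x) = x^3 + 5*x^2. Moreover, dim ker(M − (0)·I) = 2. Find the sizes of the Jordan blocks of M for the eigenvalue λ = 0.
Block sizes for λ = 0: [2, 1]

Step 1 — from the characteristic polynomial, algebraic multiplicity of λ = 0 is 3. From dim ker(M − (0)·I) = 2, there are exactly 2 Jordan blocks for λ = 0.
Step 2 — from the minimal polynomial, the factor (x − 0)^2 tells us the largest block for λ = 0 has size 2.
Step 3 — with total size 3, 2 blocks, and largest block 2, the block sizes (in nonincreasing order) are [2, 1].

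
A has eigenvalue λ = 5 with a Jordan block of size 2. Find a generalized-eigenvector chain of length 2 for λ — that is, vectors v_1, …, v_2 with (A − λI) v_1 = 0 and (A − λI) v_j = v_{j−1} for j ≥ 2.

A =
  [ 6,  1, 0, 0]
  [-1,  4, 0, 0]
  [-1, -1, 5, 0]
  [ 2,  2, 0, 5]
A Jordan chain for λ = 5 of length 2:
v_1 = (1, -1, -1, 2)ᵀ
v_2 = (1, 0, 0, 0)ᵀ

Let N = A − (5)·I. We want v_2 with N^2 v_2 = 0 but N^1 v_2 ≠ 0; then v_{j-1} := N · v_j for j = 2, …, 2.

Pick v_2 = (1, 0, 0, 0)ᵀ.
Then v_1 = N · v_2 = (1, -1, -1, 2)ᵀ.

Sanity check: (A − (5)·I) v_1 = (0, 0, 0, 0)ᵀ = 0. ✓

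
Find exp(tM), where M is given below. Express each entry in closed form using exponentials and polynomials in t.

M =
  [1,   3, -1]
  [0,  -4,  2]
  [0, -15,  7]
e^{tM} =
  [exp(t), 3*t*exp(t), -t*exp(t)]
  [0, -5*exp(2*t) + 6*exp(t), 2*exp(2*t) - 2*exp(t)]
  [0, -15*exp(2*t) + 15*exp(t), 6*exp(2*t) - 5*exp(t)]

Strategy: write M = P · J · P⁻¹ where J is a Jordan canonical form, so e^{tM} = P · e^{tJ} · P⁻¹, and e^{tJ} can be computed block-by-block.

M has Jordan form
J =
  [1, 1, 0]
  [0, 1, 0]
  [0, 0, 2]
(up to reordering of blocks).

Per-block formulas:
  For a 1×1 block at λ = 2: exp(t · [2]) = [e^(2t)].
  For a 2×2 Jordan block J_2(1): exp(t · J_2(1)) = e^(1t)·(I + t·N), where N is the 2×2 nilpotent shift.

After assembling e^{tJ} and conjugating by P, we get:

e^{tM} =
  [exp(t), 3*t*exp(t), -t*exp(t)]
  [0, -5*exp(2*t) + 6*exp(t), 2*exp(2*t) - 2*exp(t)]
  [0, -15*exp(2*t) + 15*exp(t), 6*exp(2*t) - 5*exp(t)]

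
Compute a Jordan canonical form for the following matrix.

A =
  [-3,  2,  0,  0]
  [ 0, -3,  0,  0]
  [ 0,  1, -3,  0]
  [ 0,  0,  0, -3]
J_2(-3) ⊕ J_1(-3) ⊕ J_1(-3)

The characteristic polynomial is
  det(x·I − A) = x^4 + 12*x^3 + 54*x^2 + 108*x + 81 = (x + 3)^4

Eigenvalues and multiplicities (the geometric multiplicity of λ is n − rank(A − λI), which equals the number of Jordan blocks for λ):
  λ = -3: algebraic multiplicity = 4, geometric multiplicity = 3

Determining the block sizes for each eigenvalue:
  λ = -3: 3 blocks summing to 4 forces exactly one block of size 2 and the rest size 1 → block sizes [2, 1, 1]

Assembling the blocks gives a Jordan form
J =
  [-3,  1,  0,  0]
  [ 0, -3,  0,  0]
  [ 0,  0, -3,  0]
  [ 0,  0,  0, -3]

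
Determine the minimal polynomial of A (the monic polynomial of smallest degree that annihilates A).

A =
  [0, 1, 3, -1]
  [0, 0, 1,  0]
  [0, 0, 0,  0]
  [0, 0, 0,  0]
x^3

The characteristic polynomial is χ_A(x) = x^4, so the eigenvalues are known. The minimal polynomial is
  m_A(x) = Π_λ (x − λ)^{k_λ}
where k_λ is the size of the *largest* Jordan block for λ (equivalently, the smallest k with (A − λI)^k v = 0 for every generalised eigenvector v of λ).

  λ = 0: largest Jordan block has size 3, contributing (x − 0)^3

So m_A(x) = x^3 = x^3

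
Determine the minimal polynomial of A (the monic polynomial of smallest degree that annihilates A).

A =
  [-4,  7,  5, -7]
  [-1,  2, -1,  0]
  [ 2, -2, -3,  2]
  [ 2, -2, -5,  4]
x^4 + x^3 - 3*x^2 - 5*x - 2

The characteristic polynomial is χ_A(x) = (x - 2)*(x + 1)^3, so the eigenvalues are known. The minimal polynomial is
  m_A(x) = Π_λ (x − λ)^{k_λ}
where k_λ is the size of the *largest* Jordan block for λ (equivalently, the smallest k with (A − λI)^k v = 0 for every generalised eigenvector v of λ).

  λ = -1: largest Jordan block has size 3, contributing (x + 1)^3
  λ = 2: largest Jordan block has size 1, contributing (x − 2)

So m_A(x) = (x - 2)*(x + 1)^3 = x^4 + x^3 - 3*x^2 - 5*x - 2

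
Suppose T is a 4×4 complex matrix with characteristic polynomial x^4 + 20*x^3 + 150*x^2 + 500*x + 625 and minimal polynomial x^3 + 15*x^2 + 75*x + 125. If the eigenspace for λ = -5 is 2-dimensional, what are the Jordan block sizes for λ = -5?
Block sizes for λ = -5: [3, 1]

Step 1 — from the characteristic polynomial, algebraic multiplicity of λ = -5 is 4. From dim ker(T − (-5)·I) = 2, there are exactly 2 Jordan blocks for λ = -5.
Step 2 — from the minimal polynomial, the factor (x + 5)^3 tells us the largest block for λ = -5 has size 3.
Step 3 — with total size 4, 2 blocks, and largest block 3, the block sizes (in nonincreasing order) are [3, 1].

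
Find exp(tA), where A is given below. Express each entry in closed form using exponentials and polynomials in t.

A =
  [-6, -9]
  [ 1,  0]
e^{tA} =
  [-3*t*exp(-3*t) + exp(-3*t), -9*t*exp(-3*t)]
  [t*exp(-3*t), 3*t*exp(-3*t) + exp(-3*t)]

Strategy: write A = P · J · P⁻¹ where J is a Jordan canonical form, so e^{tA} = P · e^{tJ} · P⁻¹, and e^{tJ} can be computed block-by-block.

A has Jordan form
J =
  [-3,  1]
  [ 0, -3]
(up to reordering of blocks).

Per-block formulas:
  For a 2×2 Jordan block J_2(-3): exp(t · J_2(-3)) = e^(-3t)·(I + t·N), where N is the 2×2 nilpotent shift.

After assembling e^{tJ} and conjugating by P, we get:

e^{tA} =
  [-3*t*exp(-3*t) + exp(-3*t), -9*t*exp(-3*t)]
  [t*exp(-3*t), 3*t*exp(-3*t) + exp(-3*t)]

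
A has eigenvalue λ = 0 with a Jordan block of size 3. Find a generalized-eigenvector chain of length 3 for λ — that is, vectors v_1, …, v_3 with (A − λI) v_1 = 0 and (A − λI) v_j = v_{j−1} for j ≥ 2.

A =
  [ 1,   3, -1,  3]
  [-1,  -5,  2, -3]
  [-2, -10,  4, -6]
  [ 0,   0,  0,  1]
A Jordan chain for λ = 0 of length 3:
v_1 = (-2, 2, 4, 0)ᵀ
v_2 = (3, -5, -10, 0)ᵀ
v_3 = (0, 1, 0, 0)ᵀ

Let N = A − (0)·I. We want v_3 with N^3 v_3 = 0 but N^2 v_3 ≠ 0; then v_{j-1} := N · v_j for j = 3, …, 2.

Pick v_3 = (0, 1, 0, 0)ᵀ.
Then v_2 = N · v_3 = (3, -5, -10, 0)ᵀ.
Then v_1 = N · v_2 = (-2, 2, 4, 0)ᵀ.

Sanity check: (A − (0)·I) v_1 = (0, 0, 0, 0)ᵀ = 0. ✓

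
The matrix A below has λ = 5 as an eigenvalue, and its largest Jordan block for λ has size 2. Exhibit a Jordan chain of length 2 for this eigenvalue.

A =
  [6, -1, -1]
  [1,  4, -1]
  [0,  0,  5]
A Jordan chain for λ = 5 of length 2:
v_1 = (1, 1, 0)ᵀ
v_2 = (1, 0, 0)ᵀ

Let N = A − (5)·I. We want v_2 with N^2 v_2 = 0 but N^1 v_2 ≠ 0; then v_{j-1} := N · v_j for j = 2, …, 2.

Pick v_2 = (1, 0, 0)ᵀ.
Then v_1 = N · v_2 = (1, 1, 0)ᵀ.

Sanity check: (A − (5)·I) v_1 = (0, 0, 0)ᵀ = 0. ✓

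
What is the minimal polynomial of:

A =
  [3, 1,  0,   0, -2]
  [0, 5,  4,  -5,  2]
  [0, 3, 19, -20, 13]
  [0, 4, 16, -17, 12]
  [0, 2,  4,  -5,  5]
x^3 - 9*x^2 + 27*x - 27

The characteristic polynomial is χ_A(x) = (x - 3)^5, so the eigenvalues are known. The minimal polynomial is
  m_A(x) = Π_λ (x − λ)^{k_λ}
where k_λ is the size of the *largest* Jordan block for λ (equivalently, the smallest k with (A − λI)^k v = 0 for every generalised eigenvector v of λ).

  λ = 3: largest Jordan block has size 3, contributing (x − 3)^3

So m_A(x) = (x - 3)^3 = x^3 - 9*x^2 + 27*x - 27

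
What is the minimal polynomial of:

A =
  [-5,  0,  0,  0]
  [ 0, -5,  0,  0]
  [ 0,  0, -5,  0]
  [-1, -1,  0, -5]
x^2 + 10*x + 25

The characteristic polynomial is χ_A(x) = (x + 5)^4, so the eigenvalues are known. The minimal polynomial is
  m_A(x) = Π_λ (x − λ)^{k_λ}
where k_λ is the size of the *largest* Jordan block for λ (equivalently, the smallest k with (A − λI)^k v = 0 for every generalised eigenvector v of λ).

  λ = -5: largest Jordan block has size 2, contributing (x + 5)^2

So m_A(x) = (x + 5)^2 = x^2 + 10*x + 25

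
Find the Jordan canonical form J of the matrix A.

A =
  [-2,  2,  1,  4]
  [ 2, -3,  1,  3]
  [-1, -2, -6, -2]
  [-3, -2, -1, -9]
J_2(-5) ⊕ J_2(-5)

The characteristic polynomial is
  det(x·I − A) = x^4 + 20*x^3 + 150*x^2 + 500*x + 625 = (x + 5)^4

Eigenvalues and multiplicities (the geometric multiplicity of λ is n − rank(A − λI), which equals the number of Jordan blocks for λ):
  λ = -5: algebraic multiplicity = 4, geometric multiplicity = 2

Determining the block sizes for each eigenvalue:
  λ = -5: with am = 4 and gm = 2, the partition is not yet determined (e.g. several partitions of 4 into 2 parts exist). Let N = A − (-5)·I. Computing rank(N^1) = 2, rank(N^2) = 0; the number of blocks of size ≥ j is rank(N^{j−1}) − rank(N^j), giving [2, 2]. So we have 2 block(s) of size 2 → block sizes [2, 2]

Assembling the blocks gives a Jordan form
J =
  [-5,  1,  0,  0]
  [ 0, -5,  0,  0]
  [ 0,  0, -5,  1]
  [ 0,  0,  0, -5]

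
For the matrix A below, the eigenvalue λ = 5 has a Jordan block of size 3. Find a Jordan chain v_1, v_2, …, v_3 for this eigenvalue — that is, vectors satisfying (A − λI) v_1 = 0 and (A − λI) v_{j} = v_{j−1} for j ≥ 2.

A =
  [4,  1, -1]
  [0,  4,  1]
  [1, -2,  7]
A Jordan chain for λ = 5 of length 3:
v_1 = (0, 1, 1)ᵀ
v_2 = (-1, 0, 1)ᵀ
v_3 = (1, 0, 0)ᵀ

Let N = A − (5)·I. We want v_3 with N^3 v_3 = 0 but N^2 v_3 ≠ 0; then v_{j-1} := N · v_j for j = 3, …, 2.

Pick v_3 = (1, 0, 0)ᵀ.
Then v_2 = N · v_3 = (-1, 0, 1)ᵀ.
Then v_1 = N · v_2 = (0, 1, 1)ᵀ.

Sanity check: (A − (5)·I) v_1 = (0, 0, 0)ᵀ = 0. ✓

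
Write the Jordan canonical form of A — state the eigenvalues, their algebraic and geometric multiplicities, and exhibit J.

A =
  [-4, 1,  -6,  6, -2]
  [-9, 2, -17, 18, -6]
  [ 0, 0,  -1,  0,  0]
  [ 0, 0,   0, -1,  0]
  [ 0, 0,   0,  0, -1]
J_3(-1) ⊕ J_1(-1) ⊕ J_1(-1)

The characteristic polynomial is
  det(x·I − A) = x^5 + 5*x^4 + 10*x^3 + 10*x^2 + 5*x + 1 = (x + 1)^5

Eigenvalues and multiplicities (the geometric multiplicity of λ is n − rank(A − λI), which equals the number of Jordan blocks for λ):
  λ = -1: algebraic multiplicity = 5, geometric multiplicity = 3

Determining the block sizes for each eigenvalue:
  λ = -1: with am = 5 and gm = 3, the partition is not yet determined (e.g. several partitions of 5 into 3 parts exist). Let N = A − (-1)·I. Computing rank(N^1) = 2, rank(N^2) = 1, rank(N^3) = 0; the number of blocks of size ≥ j is rank(N^{j−1}) − rank(N^j), giving [3, 1, 1]. So we have 1 block(s) of size 3, 2 block(s) of size 1 → block sizes [3, 1, 1]

Assembling the blocks gives a Jordan form
J =
  [-1,  1,  0,  0,  0]
  [ 0, -1,  1,  0,  0]
  [ 0,  0, -1,  0,  0]
  [ 0,  0,  0, -1,  0]
  [ 0,  0,  0,  0, -1]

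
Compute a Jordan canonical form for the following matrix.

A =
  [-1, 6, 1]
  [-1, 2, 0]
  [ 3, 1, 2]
J_3(1)

The characteristic polynomial is
  det(x·I − A) = x^3 - 3*x^2 + 3*x - 1 = (x - 1)^3

Eigenvalues and multiplicities (the geometric multiplicity of λ is n − rank(A − λI), which equals the number of Jordan blocks for λ):
  λ = 1: algebraic multiplicity = 3, geometric multiplicity = 1

Determining the block sizes for each eigenvalue:
  λ = 1: one block (gm = 1), so the single block has size am = 3 → block sizes [3]

Assembling the blocks gives a Jordan form
J =
  [1, 1, 0]
  [0, 1, 1]
  [0, 0, 1]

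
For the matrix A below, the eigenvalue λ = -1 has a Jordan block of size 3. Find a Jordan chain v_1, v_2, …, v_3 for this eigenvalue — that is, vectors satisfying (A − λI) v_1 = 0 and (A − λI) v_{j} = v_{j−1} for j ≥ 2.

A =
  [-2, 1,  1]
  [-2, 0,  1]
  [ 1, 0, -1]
A Jordan chain for λ = -1 of length 3:
v_1 = (0, 1, -1)ᵀ
v_2 = (-1, -2, 1)ᵀ
v_3 = (1, 0, 0)ᵀ

Let N = A − (-1)·I. We want v_3 with N^3 v_3 = 0 but N^2 v_3 ≠ 0; then v_{j-1} := N · v_j for j = 3, …, 2.

Pick v_3 = (1, 0, 0)ᵀ.
Then v_2 = N · v_3 = (-1, -2, 1)ᵀ.
Then v_1 = N · v_2 = (0, 1, -1)ᵀ.

Sanity check: (A − (-1)·I) v_1 = (0, 0, 0)ᵀ = 0. ✓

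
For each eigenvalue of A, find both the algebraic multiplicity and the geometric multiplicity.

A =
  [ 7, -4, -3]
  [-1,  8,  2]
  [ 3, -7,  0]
λ = 5: alg = 3, geom = 1

Step 1 — factor the characteristic polynomial to read off the algebraic multiplicities:
  χ_A(x) = (x - 5)^3

Step 2 — compute geometric multiplicities via the rank-nullity identity g(λ) = n − rank(A − λI):
  rank(A − (5)·I) = 2, so dim ker(A − (5)·I) = n − 2 = 1

Summary:
  λ = 5: algebraic multiplicity = 3, geometric multiplicity = 1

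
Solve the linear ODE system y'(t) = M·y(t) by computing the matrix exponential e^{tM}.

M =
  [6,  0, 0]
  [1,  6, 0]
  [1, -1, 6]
e^{tM} =
  [exp(6*t), 0, 0]
  [t*exp(6*t), exp(6*t), 0]
  [-t^2*exp(6*t)/2 + t*exp(6*t), -t*exp(6*t), exp(6*t)]

Strategy: write M = P · J · P⁻¹ where J is a Jordan canonical form, so e^{tM} = P · e^{tJ} · P⁻¹, and e^{tJ} can be computed block-by-block.

M has Jordan form
J =
  [6, 1, 0]
  [0, 6, 1]
  [0, 0, 6]
(up to reordering of blocks).

Per-block formulas:
  For a 3×3 Jordan block J_3(6): exp(t · J_3(6)) = e^(6t)·(I + t·N + (t^2/2)·N^2), where N is the 3×3 nilpotent shift.

After assembling e^{tJ} and conjugating by P, we get:

e^{tM} =
  [exp(6*t), 0, 0]
  [t*exp(6*t), exp(6*t), 0]
  [-t^2*exp(6*t)/2 + t*exp(6*t), -t*exp(6*t), exp(6*t)]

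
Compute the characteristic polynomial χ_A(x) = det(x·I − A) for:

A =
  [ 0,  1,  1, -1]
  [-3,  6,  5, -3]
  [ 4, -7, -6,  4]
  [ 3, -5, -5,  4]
x^4 - 4*x^3 + 6*x^2 - 4*x + 1

Expanding det(x·I − A) (e.g. by cofactor expansion or by noting that A is similar to its Jordan form J, which has the same characteristic polynomial as A) gives
  χ_A(x) = x^4 - 4*x^3 + 6*x^2 - 4*x + 1
which factors as (x - 1)^4. The eigenvalues (with algebraic multiplicities) are λ = 1 with multiplicity 4.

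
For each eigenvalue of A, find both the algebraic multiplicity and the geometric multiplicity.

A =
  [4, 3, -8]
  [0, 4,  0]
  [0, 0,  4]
λ = 4: alg = 3, geom = 2

Step 1 — factor the characteristic polynomial to read off the algebraic multiplicities:
  χ_A(x) = (x - 4)^3

Step 2 — compute geometric multiplicities via the rank-nullity identity g(λ) = n − rank(A − λI):
  rank(A − (4)·I) = 1, so dim ker(A − (4)·I) = n − 1 = 2

Summary:
  λ = 4: algebraic multiplicity = 3, geometric multiplicity = 2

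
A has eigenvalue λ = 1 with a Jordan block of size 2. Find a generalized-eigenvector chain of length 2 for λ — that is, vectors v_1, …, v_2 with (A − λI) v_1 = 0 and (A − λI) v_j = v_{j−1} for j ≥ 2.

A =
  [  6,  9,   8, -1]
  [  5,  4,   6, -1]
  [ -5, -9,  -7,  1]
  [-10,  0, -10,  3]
A Jordan chain for λ = 1 of length 2:
v_1 = (9, 3, -9, 0)ᵀ
v_2 = (0, 1, 0, 0)ᵀ

Let N = A − (1)·I. We want v_2 with N^2 v_2 = 0 but N^1 v_2 ≠ 0; then v_{j-1} := N · v_j for j = 2, …, 2.

Pick v_2 = (0, 1, 0, 0)ᵀ.
Then v_1 = N · v_2 = (9, 3, -9, 0)ᵀ.

Sanity check: (A − (1)·I) v_1 = (0, 0, 0, 0)ᵀ = 0. ✓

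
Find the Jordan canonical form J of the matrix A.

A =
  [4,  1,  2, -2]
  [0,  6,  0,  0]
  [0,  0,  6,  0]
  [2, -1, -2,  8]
J_2(6) ⊕ J_1(6) ⊕ J_1(6)

The characteristic polynomial is
  det(x·I − A) = x^4 - 24*x^3 + 216*x^2 - 864*x + 1296 = (x - 6)^4

Eigenvalues and multiplicities (the geometric multiplicity of λ is n − rank(A − λI), which equals the number of Jordan blocks for λ):
  λ = 6: algebraic multiplicity = 4, geometric multiplicity = 3

Determining the block sizes for each eigenvalue:
  λ = 6: 3 blocks summing to 4 forces exactly one block of size 2 and the rest size 1 → block sizes [2, 1, 1]

Assembling the blocks gives a Jordan form
J =
  [6, 1, 0, 0]
  [0, 6, 0, 0]
  [0, 0, 6, 0]
  [0, 0, 0, 6]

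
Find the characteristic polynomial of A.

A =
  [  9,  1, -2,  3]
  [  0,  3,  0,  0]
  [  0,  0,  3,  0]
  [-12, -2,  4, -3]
x^4 - 12*x^3 + 54*x^2 - 108*x + 81

Expanding det(x·I − A) (e.g. by cofactor expansion or by noting that A is similar to its Jordan form J, which has the same characteristic polynomial as A) gives
  χ_A(x) = x^4 - 12*x^3 + 54*x^2 - 108*x + 81
which factors as (x - 3)^4. The eigenvalues (with algebraic multiplicities) are λ = 3 with multiplicity 4.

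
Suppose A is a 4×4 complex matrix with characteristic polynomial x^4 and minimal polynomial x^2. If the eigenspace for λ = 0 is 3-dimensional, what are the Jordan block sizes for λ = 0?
Block sizes for λ = 0: [2, 1, 1]

Step 1 — from the characteristic polynomial, algebraic multiplicity of λ = 0 is 4. From dim ker(A − (0)·I) = 3, there are exactly 3 Jordan blocks for λ = 0.
Step 2 — from the minimal polynomial, the factor (x − 0)^2 tells us the largest block for λ = 0 has size 2.
Step 3 — with total size 4, 3 blocks, and largest block 2, the block sizes (in nonincreasing order) are [2, 1, 1].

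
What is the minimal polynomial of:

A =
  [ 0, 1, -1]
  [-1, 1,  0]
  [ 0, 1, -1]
x^3

The characteristic polynomial is χ_A(x) = x^3, so the eigenvalues are known. The minimal polynomial is
  m_A(x) = Π_λ (x − λ)^{k_λ}
where k_λ is the size of the *largest* Jordan block for λ (equivalently, the smallest k with (A − λI)^k v = 0 for every generalised eigenvector v of λ).

  λ = 0: largest Jordan block has size 3, contributing (x − 0)^3

So m_A(x) = x^3 = x^3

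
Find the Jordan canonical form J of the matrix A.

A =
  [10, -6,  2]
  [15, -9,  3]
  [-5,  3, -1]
J_2(0) ⊕ J_1(0)

The characteristic polynomial is
  det(x·I − A) = x^3

Eigenvalues and multiplicities (the geometric multiplicity of λ is n − rank(A − λI), which equals the number of Jordan blocks for λ):
  λ = 0: algebraic multiplicity = 3, geometric multiplicity = 2

Determining the block sizes for each eigenvalue:
  λ = 0: 2 blocks summing to 3 forces exactly one block of size 2 and the rest size 1 → block sizes [2, 1]

Assembling the blocks gives a Jordan form
J =
  [0, 1, 0]
  [0, 0, 0]
  [0, 0, 0]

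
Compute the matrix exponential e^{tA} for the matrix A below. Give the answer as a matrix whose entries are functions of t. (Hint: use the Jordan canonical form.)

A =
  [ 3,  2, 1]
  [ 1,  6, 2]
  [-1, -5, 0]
e^{tA} =
  [t^2*exp(3*t)/2 + exp(3*t), t^2*exp(3*t)/2 + 2*t*exp(3*t), t^2*exp(3*t)/2 + t*exp(3*t)]
  [t^2*exp(3*t)/2 + t*exp(3*t), t^2*exp(3*t)/2 + 3*t*exp(3*t) + exp(3*t), t^2*exp(3*t)/2 + 2*t*exp(3*t)]
  [-t^2*exp(3*t) - t*exp(3*t), -t^2*exp(3*t) - 5*t*exp(3*t), -t^2*exp(3*t) - 3*t*exp(3*t) + exp(3*t)]

Strategy: write A = P · J · P⁻¹ where J is a Jordan canonical form, so e^{tA} = P · e^{tJ} · P⁻¹, and e^{tJ} can be computed block-by-block.

A has Jordan form
J =
  [3, 1, 0]
  [0, 3, 1]
  [0, 0, 3]
(up to reordering of blocks).

Per-block formulas:
  For a 3×3 Jordan block J_3(3): exp(t · J_3(3)) = e^(3t)·(I + t·N + (t^2/2)·N^2), where N is the 3×3 nilpotent shift.

After assembling e^{tJ} and conjugating by P, we get:

e^{tA} =
  [t^2*exp(3*t)/2 + exp(3*t), t^2*exp(3*t)/2 + 2*t*exp(3*t), t^2*exp(3*t)/2 + t*exp(3*t)]
  [t^2*exp(3*t)/2 + t*exp(3*t), t^2*exp(3*t)/2 + 3*t*exp(3*t) + exp(3*t), t^2*exp(3*t)/2 + 2*t*exp(3*t)]
  [-t^2*exp(3*t) - t*exp(3*t), -t^2*exp(3*t) - 5*t*exp(3*t), -t^2*exp(3*t) - 3*t*exp(3*t) + exp(3*t)]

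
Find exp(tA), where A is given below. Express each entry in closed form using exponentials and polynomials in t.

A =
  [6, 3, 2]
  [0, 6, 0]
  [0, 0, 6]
e^{tA} =
  [exp(6*t), 3*t*exp(6*t), 2*t*exp(6*t)]
  [0, exp(6*t), 0]
  [0, 0, exp(6*t)]

Strategy: write A = P · J · P⁻¹ where J is a Jordan canonical form, so e^{tA} = P · e^{tJ} · P⁻¹, and e^{tJ} can be computed block-by-block.

A has Jordan form
J =
  [6, 1, 0]
  [0, 6, 0]
  [0, 0, 6]
(up to reordering of blocks).

Per-block formulas:
  For a 1×1 block at λ = 6: exp(t · [6]) = [e^(6t)].
  For a 2×2 Jordan block J_2(6): exp(t · J_2(6)) = e^(6t)·(I + t·N), where N is the 2×2 nilpotent shift.

After assembling e^{tJ} and conjugating by P, we get:

e^{tA} =
  [exp(6*t), 3*t*exp(6*t), 2*t*exp(6*t)]
  [0, exp(6*t), 0]
  [0, 0, exp(6*t)]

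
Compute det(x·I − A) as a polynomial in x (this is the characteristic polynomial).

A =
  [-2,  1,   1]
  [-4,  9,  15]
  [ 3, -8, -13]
x^3 + 6*x^2 + 12*x + 8

Expanding det(x·I − A) (e.g. by cofactor expansion or by noting that A is similar to its Jordan form J, which has the same characteristic polynomial as A) gives
  χ_A(x) = x^3 + 6*x^2 + 12*x + 8
which factors as (x + 2)^3. The eigenvalues (with algebraic multiplicities) are λ = -2 with multiplicity 3.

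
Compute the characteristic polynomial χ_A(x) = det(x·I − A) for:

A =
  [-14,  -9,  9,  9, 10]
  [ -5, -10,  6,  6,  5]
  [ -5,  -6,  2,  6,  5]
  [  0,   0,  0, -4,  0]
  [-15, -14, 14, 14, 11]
x^5 + 15*x^4 + 80*x^3 + 160*x^2 - 256

Expanding det(x·I − A) (e.g. by cofactor expansion or by noting that A is similar to its Jordan form J, which has the same characteristic polynomial as A) gives
  χ_A(x) = x^5 + 15*x^4 + 80*x^3 + 160*x^2 - 256
which factors as (x - 1)*(x + 4)^4. The eigenvalues (with algebraic multiplicities) are λ = -4 with multiplicity 4, λ = 1 with multiplicity 1.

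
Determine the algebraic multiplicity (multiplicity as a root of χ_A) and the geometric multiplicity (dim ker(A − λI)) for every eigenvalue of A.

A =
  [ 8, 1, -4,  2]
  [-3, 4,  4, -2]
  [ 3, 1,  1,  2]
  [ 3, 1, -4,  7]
λ = 5: alg = 4, geom = 3

Step 1 — factor the characteristic polynomial to read off the algebraic multiplicities:
  χ_A(x) = (x - 5)^4

Step 2 — compute geometric multiplicities via the rank-nullity identity g(λ) = n − rank(A − λI):
  rank(A − (5)·I) = 1, so dim ker(A − (5)·I) = n − 1 = 3

Summary:
  λ = 5: algebraic multiplicity = 4, geometric multiplicity = 3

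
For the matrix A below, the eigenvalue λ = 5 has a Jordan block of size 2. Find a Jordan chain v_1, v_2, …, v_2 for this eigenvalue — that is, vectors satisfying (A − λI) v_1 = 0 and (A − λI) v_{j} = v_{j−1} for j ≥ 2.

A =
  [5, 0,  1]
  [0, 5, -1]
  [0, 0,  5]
A Jordan chain for λ = 5 of length 2:
v_1 = (1, -1, 0)ᵀ
v_2 = (0, 0, 1)ᵀ

Let N = A − (5)·I. We want v_2 with N^2 v_2 = 0 but N^1 v_2 ≠ 0; then v_{j-1} := N · v_j for j = 2, …, 2.

Pick v_2 = (0, 0, 1)ᵀ.
Then v_1 = N · v_2 = (1, -1, 0)ᵀ.

Sanity check: (A − (5)·I) v_1 = (0, 0, 0)ᵀ = 0. ✓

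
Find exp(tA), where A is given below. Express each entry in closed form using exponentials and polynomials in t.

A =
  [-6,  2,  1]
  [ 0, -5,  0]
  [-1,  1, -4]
e^{tA} =
  [-t*exp(-5*t) + exp(-5*t), -t^2*exp(-5*t)/2 + 2*t*exp(-5*t), t*exp(-5*t)]
  [0, exp(-5*t), 0]
  [-t*exp(-5*t), -t^2*exp(-5*t)/2 + t*exp(-5*t), t*exp(-5*t) + exp(-5*t)]

Strategy: write A = P · J · P⁻¹ where J is a Jordan canonical form, so e^{tA} = P · e^{tJ} · P⁻¹, and e^{tJ} can be computed block-by-block.

A has Jordan form
J =
  [-5,  1,  0]
  [ 0, -5,  1]
  [ 0,  0, -5]
(up to reordering of blocks).

Per-block formulas:
  For a 3×3 Jordan block J_3(-5): exp(t · J_3(-5)) = e^(-5t)·(I + t·N + (t^2/2)·N^2), where N is the 3×3 nilpotent shift.

After assembling e^{tJ} and conjugating by P, we get:

e^{tA} =
  [-t*exp(-5*t) + exp(-5*t), -t^2*exp(-5*t)/2 + 2*t*exp(-5*t), t*exp(-5*t)]
  [0, exp(-5*t), 0]
  [-t*exp(-5*t), -t^2*exp(-5*t)/2 + t*exp(-5*t), t*exp(-5*t) + exp(-5*t)]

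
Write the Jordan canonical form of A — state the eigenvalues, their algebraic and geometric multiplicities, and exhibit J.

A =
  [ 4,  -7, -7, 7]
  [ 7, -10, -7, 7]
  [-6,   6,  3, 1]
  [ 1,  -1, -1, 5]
J_1(-3) ⊕ J_1(-3) ⊕ J_2(4)

The characteristic polynomial is
  det(x·I − A) = x^4 - 2*x^3 - 23*x^2 + 24*x + 144 = (x - 4)^2*(x + 3)^2

Eigenvalues and multiplicities (the geometric multiplicity of λ is n − rank(A − λI), which equals the number of Jordan blocks for λ):
  λ = -3: algebraic multiplicity = 2, geometric multiplicity = 2
  λ = 4: algebraic multiplicity = 2, geometric multiplicity = 1

Determining the block sizes for each eigenvalue:
  λ = -3: gm = am = 2, so every block has size 1 → block sizes [1, 1]
  λ = 4: one block (gm = 1), so the single block has size am = 2 → block sizes [2]

Assembling the blocks gives a Jordan form
J =
  [-3,  0, 0, 0]
  [ 0, -3, 0, 0]
  [ 0,  0, 4, 1]
  [ 0,  0, 0, 4]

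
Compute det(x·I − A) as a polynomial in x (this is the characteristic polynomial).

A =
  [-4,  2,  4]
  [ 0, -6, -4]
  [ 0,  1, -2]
x^3 + 12*x^2 + 48*x + 64

Expanding det(x·I − A) (e.g. by cofactor expansion or by noting that A is similar to its Jordan form J, which has the same characteristic polynomial as A) gives
  χ_A(x) = x^3 + 12*x^2 + 48*x + 64
which factors as (x + 4)^3. The eigenvalues (with algebraic multiplicities) are λ = -4 with multiplicity 3.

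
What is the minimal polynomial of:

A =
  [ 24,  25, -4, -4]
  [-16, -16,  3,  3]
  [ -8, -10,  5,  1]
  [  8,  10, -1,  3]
x^3 - 12*x^2 + 48*x - 64

The characteristic polynomial is χ_A(x) = (x - 4)^4, so the eigenvalues are known. The minimal polynomial is
  m_A(x) = Π_λ (x − λ)^{k_λ}
where k_λ is the size of the *largest* Jordan block for λ (equivalently, the smallest k with (A − λI)^k v = 0 for every generalised eigenvector v of λ).

  λ = 4: largest Jordan block has size 3, contributing (x − 4)^3

So m_A(x) = (x - 4)^3 = x^3 - 12*x^2 + 48*x - 64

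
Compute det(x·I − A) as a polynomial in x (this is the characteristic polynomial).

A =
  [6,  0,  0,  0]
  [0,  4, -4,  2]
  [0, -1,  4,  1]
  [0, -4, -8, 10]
x^4 - 24*x^3 + 216*x^2 - 864*x + 1296

Expanding det(x·I − A) (e.g. by cofactor expansion or by noting that A is similar to its Jordan form J, which has the same characteristic polynomial as A) gives
  χ_A(x) = x^4 - 24*x^3 + 216*x^2 - 864*x + 1296
which factors as (x - 6)^4. The eigenvalues (with algebraic multiplicities) are λ = 6 with multiplicity 4.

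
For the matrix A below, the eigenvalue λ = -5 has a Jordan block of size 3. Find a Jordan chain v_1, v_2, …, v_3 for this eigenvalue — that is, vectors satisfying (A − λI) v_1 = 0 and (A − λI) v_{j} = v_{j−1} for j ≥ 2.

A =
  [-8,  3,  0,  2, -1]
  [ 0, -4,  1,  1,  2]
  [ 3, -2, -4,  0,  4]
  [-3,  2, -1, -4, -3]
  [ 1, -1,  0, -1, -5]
A Jordan chain for λ = -5 of length 3:
v_1 = (2, 2, -2, 0, 0)ᵀ
v_2 = (-3, 0, 3, -3, 1)ᵀ
v_3 = (1, 0, 0, 0, 0)ᵀ

Let N = A − (-5)·I. We want v_3 with N^3 v_3 = 0 but N^2 v_3 ≠ 0; then v_{j-1} := N · v_j for j = 3, …, 2.

Pick v_3 = (1, 0, 0, 0, 0)ᵀ.
Then v_2 = N · v_3 = (-3, 0, 3, -3, 1)ᵀ.
Then v_1 = N · v_2 = (2, 2, -2, 0, 0)ᵀ.

Sanity check: (A − (-5)·I) v_1 = (0, 0, 0, 0, 0)ᵀ = 0. ✓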